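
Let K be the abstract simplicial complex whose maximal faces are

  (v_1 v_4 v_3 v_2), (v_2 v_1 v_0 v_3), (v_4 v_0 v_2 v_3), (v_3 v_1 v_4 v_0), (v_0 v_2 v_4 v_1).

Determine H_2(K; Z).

We work with the vertex ordering v_0 < v_1 < v_2 < v_3 < v_4. The simplices of K, each written with vertices in increasing order, are:

  0-simplices (5): [v_0], [v_1], [v_2], [v_3], [v_4]
  1-simplices (10): [v_0,v_1], [v_0,v_2], [v_0,v_3], [v_0,v_4], [v_1,v_2], [v_1,v_3], [v_1,v_4], [v_2,v_3], [v_2,v_4], [v_3,v_4]
  2-simplices (10): [v_0,v_1,v_2], [v_0,v_1,v_3], [v_0,v_1,v_4], [v_0,v_2,v_3], [v_0,v_2,v_4], [v_0,v_3,v_4], [v_1,v_2,v_3], [v_1,v_2,v_4], [v_1,v_3,v_4], [v_2,v_3,v_4]
  3-simplices (5): [v_0,v_1,v_2,v_3], [v_0,v_1,v_2,v_4], [v_0,v_1,v_3,v_4], [v_0,v_2,v_3,v_4], [v_1,v_2,v_3,v_4]

so the chain groups are C_0 ≅ Z^5, C_1 ≅ Z^10, C_2 ≅ Z^10, C_3 ≅ Z^5.

∂_1: C_1 → C_0 is given by ∂[p,q] = [q] − [p]. For instance
  ∂[v_0,v_4] = [v_4] − [v_0].
As a 5×10 matrix over Z this has rank 4, with invariant factors (1,1,1,1).

The boundary map ∂_2: C_2 → C_1 sends each 2-simplex [p,q,r] to [q,r] − [p,r] + [p,q]. For instance
  ∂[v_0,v_1,v_3] = [v_1,v_3] − [v_0,v_3] + [v_0,v_1],
  ∂[v_1,v_3,v_4] = [v_3,v_4] − [v_1,v_4] + [v_1,v_3].
The 10×10 boundary matrix has rank 6 and Smith normal form diag(1,1,1,1,1,1).

The boundary map ∂_3: C_3 → C_2 sends each 3-simplex σ to the alternating sum Σ_i (−1)^i (σ with its i-th vertex removed). For instance
  ∂[v_0,v_1,v_3,v_4] = [v_1,v_3,v_4] − [v_0,v_3,v_4] + [v_0,v_1,v_4] − [v_0,v_1,v_3],
  ∂[v_0,v_1,v_2,v_4] = [v_1,v_2,v_4] − [v_0,v_2,v_4] + [v_0,v_1,v_4] − [v_0,v_1,v_2].
As a 10×5 matrix over Z this has rank 4, with invariant factors (1,1,1,1).

Reading off H_k = ker ∂_k / im ∂_{k+1}:

  H_2: rank ker ∂_2 − rank ∂_3 = (10 − 6) − 4 = 0, and the invariant factors of ∂_3 are all 1, so H_2 ≅ 0.

(K is a triangulation of the 3-sphere S^3.)

H_2 = 0.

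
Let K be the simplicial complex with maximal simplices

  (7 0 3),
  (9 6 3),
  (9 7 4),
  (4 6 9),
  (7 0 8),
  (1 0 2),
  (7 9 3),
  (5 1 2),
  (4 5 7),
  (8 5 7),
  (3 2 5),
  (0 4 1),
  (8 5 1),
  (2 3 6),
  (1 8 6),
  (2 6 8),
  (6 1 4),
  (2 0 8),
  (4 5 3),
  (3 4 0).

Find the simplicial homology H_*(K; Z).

H_0 ≅ Z,  H_1 ≅ Z ⊕ Z/2,  H_2 = 0.

K has 10 vertices, 30 edges, 20 triangles.
rank ∂_0 = 0, rank ∂_1 = 9 ⇒ b_0 = 10 − 0 − 9 = 1; all invariant factors of ∂_1 are 1 so no torsion. So H_0 = Z.
rank ∂_1 = 9, rank ∂_2 = 20 ⇒ b_1 = 30 − 9 − 20 = 1; ∂_2 has invariant factor(s) [2] giving torsion. So H_1 = Z ⊕ Z/2.
rank ∂_2 = 20, rank ∂_3 = 0 ⇒ b_2 = 20 − 20 − 0 = 0. So H_2 = 0.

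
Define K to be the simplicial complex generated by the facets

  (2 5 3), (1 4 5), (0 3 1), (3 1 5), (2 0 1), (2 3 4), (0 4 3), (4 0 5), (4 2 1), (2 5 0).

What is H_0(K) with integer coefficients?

We work with the vertex ordering 0 < 1 < 2 < 3 < 4 < 5. The simplices of K, each written with vertices in increasing order, are:

  0-simplices (6): [0], [1], [2], [3], [4], [5]
  1-simplices (15): [0,1], [0,2], [0,3], [0,4], [0,5], [1,2], [1,3], [1,4], [1,5], [2,3], [2,4], [2,5], [3,4], [3,5], [4,5]
  2-simplices (10): [0,1,2], [0,1,3], [0,2,5], [0,3,4], [0,4,5], [1,2,4], [1,3,5], [1,4,5], [2,3,4], [2,3,5]

so the chain groups are C_0 ≅ Z^6, C_1 ≅ Z^15, C_2 ≅ Z^10.

The boundary map ∂_1: C_1 → C_0 is given by ∂[p,q] = [q] − [p].
This gives a 6×15 integer matrix of rank 5; reducing to Smith normal form yields diagonal entries (1,1,1,1,1).

Boundary ∂_2: C_2 → C_1 sends each 2-simplex [p,q,r] to [q,r] − [p,r] + [p,q]. For instance
  ∂[0,1,3] = [1,3] − [0,3] + [0,1],
  ∂[2,3,5] = [3,5] − [2,5] + [2,3].
As a 15×10 matrix over Z this has rank 10, with invariant factors (1,1,1,1,1,1,1,1,1,2).

Computing H_k = (kernel of ∂_k) / (image of ∂_{k+1}):

  H_0: rank C_0 − rank ∂_1 = 6 − 5 = 1, and the invariant factors of ∂_1 are all 1, so H_0 ≅ Z.

H_0 ≅ Z.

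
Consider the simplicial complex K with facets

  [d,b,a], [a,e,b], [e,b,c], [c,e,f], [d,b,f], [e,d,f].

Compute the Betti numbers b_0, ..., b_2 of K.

b_0 = 1, b_1 = 1, b_2 = 0.

Fix the vertex order a < b < c < d < e < f and write every simplex with vertices in increasing order. Then dim K = 2 and the simplices of K are:

  0-simplices (6): a, b, c, d, e, f
  1-simplices (12): ab, ad, ae, bc, bd, be, bf, ce, cf, de, df, ef
  2-simplices (6): abd, abe, bce, bdf, cef, def

giving chain groups C_0 ≅ Z^6, C_1 ≅ Z^12, C_2 ≅ Z^6.

Boundary ∂_1: C_1 → C_0 sends each edge [p,q] (with p < q) to q − p. For instance
  ∂ef = f − e.
As a 6×12 matrix over Z this has rank 5, with invariant factors (1,1,1,1,1).

The boundary map ∂_2: C_2 → C_1 acts by ∂[p,q,r] = [q,r] − [p,r] + [p,q]. For instance
  ∂bce = ce − be + bc,
  ∂abd = bd − ad + ab.
The resulting 12×6 matrix has rank 6, and its Smith normal form has invariant factors (1,1,1,1,1,1).

Computing H_k = (kernel of ∂_k) / (image of ∂_{k+1}):

  H_0: rank C_0 − rank ∂_1 = 6 − 5 = 1, and the invariant factors of ∂_1 are all 1, so H_0 ≅ Z.
  H_1: rank ker ∂_1 − rank ∂_2 = (12 − 5) − 6 = 1, and the invariant factors of ∂_2 are all 1, so H_1 ≅ Z.
  H_2: rank ker ∂_2 − rank ∂_3 = (6 − 6) − 0 = 0, and there is no ∂_3, so H_2 ≅ 0.

As a check, the Euler characteristic is 6 − 12 + 6 = 0, which agrees with 1 − 1 + 0 = 0.

Hence the Betti numbers are b_0 = 1, b_1 = 1, b_2 = 0.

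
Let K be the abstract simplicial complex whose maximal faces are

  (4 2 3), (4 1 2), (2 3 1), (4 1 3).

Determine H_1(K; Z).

Fix the vertex order 1 < 2 < 3 < 4 and write every simplex with vertices in increasing order. Then dim K = 2 and the simplices of K are:

  0-simplices (4): [1], [2], [3], [4]
  1-simplices (6): [1,2], [1,3], [1,4], [2,3], [2,4], [3,4]
  2-simplices (4): [1,2,3], [1,2,4], [1,3,4], [2,3,4]

Hence C_0 ≅ Z^4, C_1 ≅ Z^6, C_2 ≅ Z^4.

Boundary ∂_1: C_1 → C_0 is given by ∂[p,q] = [q] − [p].
The 4×6 boundary matrix has rank 3 and Smith normal form diag(1,1,1).

Boundary ∂_2: C_2 → C_1 acts by ∂[p,q,r] = [q,r] − [p,r] + [p,q]. For instance
  ∂[1,3,4] = [3,4] − [1,4] + [1,3],
  ∂[2,3,4] = [3,4] − [2,4] + [2,3].
This gives a 6×4 integer matrix of rank 3; reducing to Smith normal form yields diagonal entries (1,1,1).

Computing H_k = (kernel of ∂_k) / (image of ∂_{k+1}):

  H_1: rank ker ∂_1 − rank ∂_2 = (6 − 3) − 3 = 0, and the invariant factors of ∂_2 are all 1, so H_1 = 0.

(K is a triangulation of the 2-sphere S^2.)

H_1 = 0.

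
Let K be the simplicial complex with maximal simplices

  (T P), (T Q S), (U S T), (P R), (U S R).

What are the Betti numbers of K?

b_0 = 1, b_1 = 1, b_2 = 0.

Fix the vertex order P < Q < R < S < T < U and write every simplex with vertices in increasing order. Then dim K = 2 and the simplices of K are:

  0-simplices (6): P, Q, R, S, T, U
  1-simplices (9): PR, PT, QS, QT, RS, RU, ST, SU, TU
  2-simplices (3): QST, RSU, STU

giving chain groups C_0 ≅ Z^6, C_1 ≅ Z^9, C_2 ≅ Z^3.

∂_1: C_1 → C_0 is given by ∂[p,q] = [q] − [p]. For instance
  ∂TU = U − T.
The resulting 6×9 matrix has rank 5, and its Smith normal form has invariant factors (1,1,1,1,1).

The boundary map ∂_2: C_2 → C_1 sends each 2-simplex [p,q,r] to [q,r] − [p,r] + [p,q]. For instance
  ∂RSU = SU − RU + RS,
  ∂QST = ST − QT + QS.
As a 9×3 matrix over Z this has rank 3, with invariant factors (1,1,1).

Now H_k = ker ∂_k / im ∂_{k+1}, so:

  H_0: rank C_0 − rank ∂_1 = 6 − 5 = 1, and the invariant factors of ∂_1 are all 1, so H_0 ≅ Z.
  H_1: rank ker ∂_1 − rank ∂_2 = (9 − 5) − 3 = 1, and the invariant factors of ∂_2 are all 1, so H_1 ≅ Z.
  H_2: rank ker ∂_2 − rank ∂_3 = (3 − 3) − 0 = 0, and there is no ∂_3, so H_2 ≅ 0.

As a check, the Euler characteristic is 6 − 9 + 3 = 0, which agrees with 1 − 1 + 0 = 0.

Hence the Betti numbers are b_0 = 1, b_1 = 1, b_2 = 0.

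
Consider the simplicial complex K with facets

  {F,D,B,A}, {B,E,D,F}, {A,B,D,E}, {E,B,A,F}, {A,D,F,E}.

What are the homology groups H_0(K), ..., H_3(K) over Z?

H_0 ≅ Z,  H_1 = 0,  H_2 = 0,  H_3 ≅ Z.

We work with the vertex ordering A < B < D < E < F. The simplices of K, each written with vertices in increasing order, are:

  0-simplices (5): A, B, D, E, F
  1-simplices (10): AB, AD, AE, AF, BD, BE, BF, DE, DF, EF
  2-simplices (10): ABD, ABE, ABF, ADE, ADF, AEF, BDE, BDF, BEF, DEF
  3-simplices (5): ABDE, ABDF, ABEF, ADEF, BDEF

giving chain groups C_0 ≅ Z^5, C_1 ≅ Z^10, C_2 ≅ Z^10, C_3 ≅ Z^5.

Boundary ∂_1: C_1 → C_0 sends each edge [p,q] (with p < q) to q − p. For instance
  ∂EF = F − E.
As a 5×10 matrix over Z this has rank 4, with invariant factors (1,1,1,1).

The boundary map ∂_2: C_2 → C_1 sends each 2-simplex [p,q,r] to [q,r] − [p,r] + [p,q]. For instance
  ∂ABE = BE − AE + AB,
  ∂BDF = DF − BF + BD.
This gives a 10×10 integer matrix of rank 6; reducing to Smith normal form yields diagonal entries (1,1,1,1,1,1).

Boundary ∂_3: C_3 → C_2 sends each 3-simplex σ to the alternating sum Σ_i (−1)^i (σ with its i-th vertex removed). For instance
  ∂BDEF = DEF − BEF + BDF − BDE,
  ∂ABDE = BDE − ADE + ABE − ABD.
The 10×5 boundary matrix has rank 4 and Smith normal form diag(1,1,1,1).

Computing H_k = (kernel of ∂_k) / (image of ∂_{k+1}):

  H_0: rank C_0 − rank ∂_1 = 5 − 4 = 1, and the invariant factors of ∂_1 are all 1, so H_0 = Z.
  H_1: rank ker ∂_1 − rank ∂_2 = (10 − 4) − 6 = 0, and the invariant factors of ∂_2 are all 1, so H_1 = 0.
  H_2: rank ker ∂_2 − rank ∂_3 = (10 − 6) − 4 = 0, and the invariant factors of ∂_3 are all 1, so H_2 = 0.
  H_3: rank ker ∂_3 − rank ∂_4 = (5 − 4) − 0 = 1, and there is no ∂_4, so H_3 = Z.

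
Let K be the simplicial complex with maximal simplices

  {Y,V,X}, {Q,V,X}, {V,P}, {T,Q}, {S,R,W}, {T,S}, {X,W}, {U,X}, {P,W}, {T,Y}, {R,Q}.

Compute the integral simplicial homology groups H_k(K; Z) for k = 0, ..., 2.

Take the total order P < Q < R < S < T < U < V < W < X < Y on the vertex set. Then K (dimension 2) consists of the simplices:

  0-simplices (10): P, Q, R, S, T, U, V, W, X, Y
  1-simplices (16): PV, PW, QR, QT, QV, QX, RS, RW, ST, SW, TY, UX, VX, VY, WX, XY
  2-simplices (3): QVX, RSW, VXY

Hence C_0 ≅ Z^10, C_1 ≅ Z^16, C_2 ≅ Z^3.

∂_1: C_1 → C_0 maps an edge to its endpoints' difference, ∂[p,q] = q − p.
The resulting 10×16 matrix has rank 9, and its Smith normal form has invariant factors (1,1,1,1,1,1,1,1,1).

The boundary map ∂_2: C_2 → C_1 maps a triangle to the signed sum of its edges. For instance
  ∂QVX = VX − QX + QV,
  ∂RSW = SW − RW + RS.
The resulting 16×3 matrix has rank 3, and its Smith normal form has invariant factors (1,1,1).

Now H_k = ker ∂_k / im ∂_{k+1}, so:

  H_0: rank C_0 − rank ∂_1 = 10 − 9 = 1, and the invariant factors of ∂_1 are all 1, so H_0 = Z.
  H_1: rank ker ∂_1 − rank ∂_2 = (16 − 9) − 3 = 4, and the invariant factors of ∂_2 are all 1, so H_1 = Z^4.
  H_2: rank ker ∂_2 − rank ∂_3 = (3 − 3) − 0 = 0, and there is no ∂_3, so H_2 = 0.

As a check, the Euler characteristic is 10 − 16 + 3 = -3, which agrees with 1 − 4 + 0 = -3.

H_0 = Z,  H_1 = Z^4,  H_2 = 0.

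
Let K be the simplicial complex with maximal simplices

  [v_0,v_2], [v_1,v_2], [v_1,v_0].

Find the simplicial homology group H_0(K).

H_0 = Z.

We work with the vertex ordering v_0 < v_1 < v_2. The simplices of K, each written with vertices in increasing order, are:

  0-simplices (3): [v_0], [v_1], [v_2]
  1-simplices (3): [v_0,v_1], [v_0,v_2], [v_1,v_2]

Hence C_0 ≅ Z^3, C_1 ≅ Z^3.

∂_1: C_1 → C_0 is given by ∂[p,q] = [q] − [p]. For instance
  ∂[v_1,v_2] = [v_2] − [v_1].
As a 3×3 matrix over Z this has rank 2, with invariant factors (1,1).

From H_k ≅ ker(∂_k) / im(∂_{k+1}) we obtain:

  H_0: rank C_0 − rank ∂_1 = 3 − 2 = 1, and the invariant factors of ∂_1 are all 1, so H_0 ≅ Z.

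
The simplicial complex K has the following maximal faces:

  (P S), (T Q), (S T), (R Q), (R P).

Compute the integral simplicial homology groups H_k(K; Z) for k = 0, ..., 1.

H_0 = Z,  H_1 = Z.

K has 5 vertices, 5 edges.
rank ∂_0 = 0, rank ∂_1 = 4 ⇒ b_0 = 5 − 0 − 4 = 1; all invariant factors of ∂_1 are 1 so no torsion. So H_0 = Z.
rank ∂_1 = 4, rank ∂_2 = 0 ⇒ b_1 = 5 − 4 − 0 = 1. So H_1 = Z.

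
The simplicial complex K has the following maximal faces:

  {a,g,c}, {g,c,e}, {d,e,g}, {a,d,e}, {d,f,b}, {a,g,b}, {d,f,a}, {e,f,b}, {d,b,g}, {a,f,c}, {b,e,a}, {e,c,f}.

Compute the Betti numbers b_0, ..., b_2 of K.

K has 7 vertices, 18 edges, 12 triangles.
rank ∂_0 = 0, rank ∂_1 = 6 ⇒ b_0 = 7 − 0 − 6 = 1; all invariant factors of ∂_1 are 1 so no torsion. So H_0 = Z.
rank ∂_1 = 6, rank ∂_2 = 12 ⇒ b_1 = 18 − 6 − 12 = 0; ∂_2 has invariant factor(s) [2] giving torsion. So H_1 = Z/2Z.
rank ∂_2 = 12, rank ∂_3 = 0 ⇒ b_2 = 12 − 12 − 0 = 0. So H_2 = 0.

b_0 = 1, b_1 = 0, b_2 = 0.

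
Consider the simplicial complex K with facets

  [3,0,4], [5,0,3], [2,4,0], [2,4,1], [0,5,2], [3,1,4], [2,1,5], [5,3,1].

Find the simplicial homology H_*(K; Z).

H_0 ≅ Z,  H_1 = 0,  H_2 ≅ Z.

We work with the vertex ordering 0 < 1 < 2 < 3 < 4 < 5. The simplices of K, each written with vertices in increasing order, are:

  0-simplices (6): [0], [1], [2], [3], [4], [5]
  1-simplices (12): [0,2], [0,3], [0,4], [0,5], [1,2], [1,3], [1,4], [1,5], [2,4], [2,5], [3,4], [3,5]
  2-simplices (8): [0,2,4], [0,2,5], [0,3,4], [0,3,5], [1,2,4], [1,2,5], [1,3,4], [1,3,5]

Hence C_0 ≅ Z^6, C_1 ≅ Z^12, C_2 ≅ Z^8.

Boundary ∂_1: C_1 → C_0 is given by ∂[p,q] = [q] − [p]. For instance
  ∂[1,4] = [4] − [1].
This gives a 6×12 integer matrix of rank 5; reducing to Smith normal form yields diagonal entries (1,1,1,1,1).

The boundary map ∂_2: C_2 → C_1 maps a triangle to the signed sum of its edges. For instance
  ∂[1,3,5] = [3,5] − [1,5] + [1,3],
  ∂[1,2,4] = [2,4] − [1,4] + [1,2].
This gives a 12×8 integer matrix of rank 7; reducing to Smith normal form yields diagonal entries (1,1,1,1,1,1,1).

Reading off H_k = ker ∂_k / im ∂_{k+1}:

  H_0: rank C_0 − rank ∂_1 = 6 − 5 = 1, and the invariant factors of ∂_1 are all 1, so H_0 = Z.
  H_1: rank ker ∂_1 − rank ∂_2 = (12 − 5) − 7 = 0, and the invariant factors of ∂_2 are all 1, so H_1 = 0.
  H_2: rank ker ∂_2 − rank ∂_3 = (8 − 7) − 0 = 1, and there is no ∂_3, so H_2 = Z.

(K is a triangulation of the 2-sphere S^2.)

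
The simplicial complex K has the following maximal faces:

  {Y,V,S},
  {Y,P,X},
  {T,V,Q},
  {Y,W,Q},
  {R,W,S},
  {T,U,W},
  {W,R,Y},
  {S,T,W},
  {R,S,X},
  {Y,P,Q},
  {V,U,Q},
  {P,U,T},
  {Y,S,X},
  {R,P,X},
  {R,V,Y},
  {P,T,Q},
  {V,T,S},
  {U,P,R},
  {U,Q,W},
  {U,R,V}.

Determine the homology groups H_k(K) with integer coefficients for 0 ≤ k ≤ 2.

We work with the vertex ordering P < Q < R < S < T < U < V < W < X < Y. The simplices of K, each written with vertices in increasing order, are:

  0-simplices (10): P, Q, R, S, T, U, V, W, X, Y
  1-simplices (30): PQ, PR, PT, PU, PX, PY, QT, QU, QV, QW, QY, RS, RU, RV, RW, RX, RY, ST, SV, SW, SX, SY, TU, TV, TW, UV, UW, VY, WY, XY
  2-simplices (20): PQT, PQY, PRU, PRX, PTU, PXY, QTV, QUV, QUW, QWY, RSW, RSX, RUV, RVY, RWY, STV, STW, SVY, SXY, TUW

giving chain groups C_0 ≅ Z^10, C_1 ≅ Z^30, C_2 ≅ Z^20.

Boundary ∂_1: C_1 → C_0 sends each edge [p,q] (with p < q) to q − p.
The resulting 10×30 matrix has rank 9, and its Smith normal form has invariant factors (1,1,1,1,1,1,1,1,1).

The boundary map ∂_2: C_2 → C_1 maps a triangle to the signed sum of its edges. For instance
  ∂PQT = QT − PT + PQ,
  ∂RSX = SX − RX + RS.
The resulting 30×20 matrix has rank 20, and its Smith normal form has invariant factors (1,1,1,1,1,1,1,1,1,1,1,1,1,1,1,1,1,1,1,2).

Reading off H_k = ker ∂_k / im ∂_{k+1}:

  H_0: rank C_0 − rank ∂_1 = 10 − 9 = 1, and the invariant factors of ∂_1 are all 1, so H_0 ≅ Z.
  H_1: rank ker ∂_1 − rank ∂_2 = (30 − 9) − 20 = 1, and ∂_2 has invariant factor 2 > 1, so H_1 ≅ Z × Z/2.
  H_2: rank ker ∂_2 − rank ∂_3 = (20 − 20) − 0 = 0, and there is no ∂_3, so H_2 ≅ 0.

As a check, the Euler characteristic is 10 − 30 + 20 = 0, which agrees with 1 − 1 + 0 = 0.
(K is a triangulation of the Klein bottle.)

H_0 = Z,  H_1 = Z × Z/2,  H_2 = 0.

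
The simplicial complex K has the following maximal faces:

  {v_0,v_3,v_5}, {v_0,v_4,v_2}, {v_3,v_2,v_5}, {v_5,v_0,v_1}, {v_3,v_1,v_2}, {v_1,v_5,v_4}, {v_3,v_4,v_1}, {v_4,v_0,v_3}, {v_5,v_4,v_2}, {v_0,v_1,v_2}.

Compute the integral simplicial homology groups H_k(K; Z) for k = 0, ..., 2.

K has 6 vertices, 15 edges, 10 triangles.
rank ∂_0 = 0, rank ∂_1 = 5 ⇒ b_0 = 6 − 0 − 5 = 1; all invariant factors of ∂_1 are 1 so no torsion. So H_0 ≅ Z.
rank ∂_1 = 5, rank ∂_2 = 10 ⇒ b_1 = 15 − 5 − 10 = 0; ∂_2 has invariant factor(s) [2] giving torsion. So H_1 ≅ Z/2.
rank ∂_2 = 10, rank ∂_3 = 0 ⇒ b_2 = 10 − 10 − 0 = 0. So H_2 ≅ 0.

H_0 ≅ Z,  H_1 ≅ Z/2,  H_2 = 0.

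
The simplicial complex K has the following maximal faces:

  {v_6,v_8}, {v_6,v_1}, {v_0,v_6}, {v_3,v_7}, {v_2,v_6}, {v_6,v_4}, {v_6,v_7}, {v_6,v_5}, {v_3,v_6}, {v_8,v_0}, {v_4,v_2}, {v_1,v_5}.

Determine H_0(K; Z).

Take the total order v_0 < v_1 < v_2 < v_3 < v_4 < v_5 < v_6 < v_7 < v_8 on the vertex set. Then K (dimension 1) consists of the simplices:

  0-simplices (9): [v_0], [v_1], [v_2], [v_3], [v_4], [v_5], [v_6], [v_7], [v_8]
  1-simplices (12): [v_0,v_6], [v_0,v_8], [v_1,v_5], [v_1,v_6], [v_2,v_4], [v_2,v_6], [v_3,v_6], [v_3,v_7], [v_4,v_6], [v_5,v_6], [v_6,v_7], [v_6,v_8]

Hence C_0 ≅ Z^9, C_1 ≅ Z^12.

Boundary ∂_1: C_1 → C_0 is given by ∂[p,q] = [q] − [p]. For instance
  ∂[v_4,v_6] = [v_6] − [v_4].
The resulting 9×12 matrix has rank 8, and its Smith normal form has invariant factors (1,1,1,1,1,1,1,1).

From H_k ≅ ker(∂_k) / im(∂_{k+1}) we obtain:

  H_0: rank C_0 − rank ∂_1 = 9 − 8 = 1, and the invariant factors of ∂_1 are all 1, so H_0 = Z.

H_0 ≅ Z.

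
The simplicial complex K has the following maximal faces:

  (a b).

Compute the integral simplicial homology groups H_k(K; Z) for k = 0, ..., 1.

H_0 ≅ Z,  H_1 = 0.

We work with the vertex ordering a < b. The simplices of K, each written with vertices in increasing order, are:

  0-simplices (2): a, b
  1-simplices (1): ab

so the chain groups are C_0 ≅ Z^2, C_1 ≅ Z^1.

Boundary ∂_1: C_1 → C_0 sends each edge [p,q] (with p < q) to q − p. For instance
  ∂ab = b − a.
This gives a 2×1 integer matrix of rank 1; reducing to Smith normal form yields diagonal entries (1).

Now H_k = ker ∂_k / im ∂_{k+1}, so:

  H_0: rank C_0 − rank ∂_1 = 2 − 1 = 1, and the invariant factors of ∂_1 are all 1, so H_0 = Z.
  H_1: rank ker ∂_1 − rank ∂_2 = (1 − 1) − 0 = 0, and there is no ∂_2, so H_1 = 0.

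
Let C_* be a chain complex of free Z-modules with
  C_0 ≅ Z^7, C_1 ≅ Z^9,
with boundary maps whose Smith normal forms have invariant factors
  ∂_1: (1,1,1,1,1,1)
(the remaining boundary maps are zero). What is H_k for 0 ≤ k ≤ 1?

H_0 = Z,  H_1 = Z^3.

H_0: b_0 = 7 − 0 − 6 = 1; torsion from ∂_1 factors > 1: none. So H_0 = Z.
H_1: b_1 = 9 − 6 − 0 = 3; torsion from ∂_2 factors > 1: none. So H_1 = Z^3.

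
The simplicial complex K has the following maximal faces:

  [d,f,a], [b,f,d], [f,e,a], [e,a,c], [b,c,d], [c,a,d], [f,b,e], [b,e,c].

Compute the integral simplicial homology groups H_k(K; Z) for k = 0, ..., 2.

H_0 ≅ Z,  H_1 = 0,  H_2 ≅ Z.

Order the vertices as a < b < c < d < e < f. Listing each simplex with vertices in this order, K has dimension 2 with simplices:

  0-simplices (6): a, b, c, d, e, f
  1-simplices (12): ac, ad, ae, af, bc, bd, be, bf, cd, ce, df, ef
  2-simplices (8): acd, ace, adf, aef, bcd, bce, bdf, bef

giving chain groups C_0 ≅ Z^6, C_1 ≅ Z^12, C_2 ≅ Z^8.

∂_1: C_1 → C_0 is given by ∂[p,q] = [q] − [p]. For instance
  ∂df = f − d.
This gives a 6×12 integer matrix of rank 5; reducing to Smith normal form yields diagonal entries (1,1,1,1,1).

Boundary ∂_2: C_2 → C_1 sends each 2-simplex [p,q,r] to [q,r] − [p,r] + [p,q]. For instance
  ∂bef = ef − bf + be,
  ∂bdf = df − bf + bd.
This gives a 12×8 integer matrix of rank 7; reducing to Smith normal form yields diagonal entries (1,1,1,1,1,1,1).

Now H_k = ker ∂_k / im ∂_{k+1}, so:

  H_0: rank C_0 − rank ∂_1 = 6 − 5 = 1, and the invariant factors of ∂_1 are all 1, so H_0 ≅ Z.
  H_1: rank ker ∂_1 − rank ∂_2 = (12 − 5) − 7 = 0, and the invariant factors of ∂_2 are all 1, so H_1 ≅ 0.
  H_2: rank ker ∂_2 − rank ∂_3 = (8 − 7) − 0 = 1, and there is no ∂_3, so H_2 ≅ Z.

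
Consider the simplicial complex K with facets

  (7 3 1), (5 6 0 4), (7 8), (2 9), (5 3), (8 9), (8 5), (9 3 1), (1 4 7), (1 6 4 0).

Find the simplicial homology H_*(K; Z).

H_0 = Z,  H_1 = Z^3,  H_2 = 0,  H_3 = 0.

Fix the vertex order 0 < 1 < 2 < 3 < 4 < 5 < 6 < 7 < 8 < 9 and write every simplex with vertices in increasing order. Then dim K = 3 and the simplices of K are:

  0-simplices (10): [0], [1], [2], [3], [4], [5], [6], [7], [8], [9]
  1-simplices (20): [0,1], [0,4], [0,5], [0,6], [1,3], [1,4], [1,6], [1,7], [1,9], [2,9], [3,5], [3,7], [3,9], [4,5], [4,6], [4,7], [5,6], [5,8], [7,8], [8,9]
  2-simplices (10): [0,1,4], [0,1,6], [0,4,5], [0,4,6], [0,5,6], [1,3,7], [1,3,9], [1,4,6], [1,4,7], [4,5,6]
  3-simplices (2): [0,1,4,6], [0,4,5,6]

Hence C_0 ≅ Z^10, C_1 ≅ Z^20, C_2 ≅ Z^10, C_3 ≅ Z^2.

Boundary ∂_1: C_1 → C_0 sends each edge [p,q] (with p < q) to q − p. For instance
  ∂[0,5] = [5] − [0].
As a 10×20 matrix over Z this has rank 9, with invariant factors (1,1,1,1,1,1,1,1,1).

The boundary map ∂_2: C_2 → C_1 maps a triangle to the signed sum of its edges. For instance
  ∂[1,3,9] = [3,9] − [1,9] + [1,3],
  ∂[0,1,6] = [1,6] − [0,6] + [0,1].
The 20×10 boundary matrix has rank 8 and Smith normal form diag(1,1,1,1,1,1,1,1).

∂_3: C_3 → C_2 sends each 3-simplex σ to the alternating sum Σ_i (−1)^i (σ with its i-th vertex removed). For instance
  ∂[0,1,4,6] = [1,4,6] − [0,4,6] + [0,1,6] − [0,1,4],
  ∂[0,4,5,6] = [4,5,6] − [0,5,6] + [0,4,6] − [0,4,5].
This gives a 10×2 integer matrix of rank 2; reducing to Smith normal form yields diagonal entries (1,1).

Now H_k = ker ∂_k / im ∂_{k+1}, so:

  H_0: rank C_0 − rank ∂_1 = 10 − 9 = 1, and the invariant factors of ∂_1 are all 1, so H_0 = Z.
  H_1: rank ker ∂_1 − rank ∂_2 = (20 − 9) − 8 = 3, and the invariant factors of ∂_2 are all 1, so H_1 = Z^3.
  H_2: rank ker ∂_2 − rank ∂_3 = (10 − 8) − 2 = 0, and the invariant factors of ∂_3 are all 1, so H_2 = 0.
  H_3: rank ker ∂_3 − rank ∂_4 = (2 − 2) − 0 = 0, and there is no ∂_4, so H_3 = 0.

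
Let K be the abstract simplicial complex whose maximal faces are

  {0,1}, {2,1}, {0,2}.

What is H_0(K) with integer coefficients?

H_0 ≅ Z.

Fix the vertex order 0 < 1 < 2 and write every simplex with vertices in increasing order. Then dim K = 1 and the simplices of K are:

  0-simplices (3): [0], [1], [2]
  1-simplices (3): [0,1], [0,2], [1,2]

giving chain groups C_0 ≅ Z^3, C_1 ≅ Z^3.

The boundary map ∂_1: C_1 → C_0 sends each edge [p,q] (with p < q) to q − p. For instance
  ∂[0,2] = [2] − [0].
The resulting 3×3 matrix has rank 2, and its Smith normal form has invariant factors (1,1).

Computing H_k = (kernel of ∂_k) / (image of ∂_{k+1}):

  H_0: rank C_0 − rank ∂_1 = 3 − 2 = 1, and the invariant factors of ∂_1 are all 1, so H_0 = Z.

(K is a triangulation of the circle S^1.)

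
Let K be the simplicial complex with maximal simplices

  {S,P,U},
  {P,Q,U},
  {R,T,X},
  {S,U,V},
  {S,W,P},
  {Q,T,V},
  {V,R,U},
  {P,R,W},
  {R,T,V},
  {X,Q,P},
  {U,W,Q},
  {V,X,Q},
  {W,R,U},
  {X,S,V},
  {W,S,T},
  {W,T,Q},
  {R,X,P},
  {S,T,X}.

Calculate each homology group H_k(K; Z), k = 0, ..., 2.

K has 9 vertices, 27 edges, 18 triangles.
rank ∂_0 = 0, rank ∂_1 = 8 ⇒ b_0 = 9 − 0 − 8 = 1; all invariant factors of ∂_1 are 1 so no torsion. So H_0 = Z.
rank ∂_1 = 8, rank ∂_2 = 18 ⇒ b_1 = 27 − 8 − 18 = 1; ∂_2 has invariant factor(s) [2] giving torsion. So H_1 = Z ⊕ Z/2Z.
rank ∂_2 = 18, rank ∂_3 = 0 ⇒ b_2 = 18 − 18 − 0 = 0. So H_2 = 0.

H_0 ≅ Z,  H_1 ≅ Z ⊕ Z/2Z,  H_2 = 0.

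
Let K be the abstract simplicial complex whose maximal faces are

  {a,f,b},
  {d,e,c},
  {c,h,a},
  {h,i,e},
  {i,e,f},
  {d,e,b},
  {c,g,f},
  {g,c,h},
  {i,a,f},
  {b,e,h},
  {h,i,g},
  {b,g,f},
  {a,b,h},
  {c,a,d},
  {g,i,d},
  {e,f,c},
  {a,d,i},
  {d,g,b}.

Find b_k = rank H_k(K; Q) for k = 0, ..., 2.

Order the vertices as a < b < c < d < e < f < g < h < i. Listing each simplex with vertices in this order, K has dimension 2 with simplices:

  0-simplices (9): a, b, c, d, e, f, g, h, i
  1-simplices (27): ab, ac, ad, af, ah, ai, bd, be, bf, bg, bh, cd, ce, cf, cg, ch, de, dg, di, ef, eh, ei, fg, fi, gh, gi, hi
  2-simplices (18): abf, abh, acd, ach, adi, afi, bde, bdg, beh, bfg, cde, cef, cfg, cgh, dgi, efi, ehi, ghi

so the chain groups are C_0 ≅ Z^9, C_1 ≅ Z^27, C_2 ≅ Z^18.

Boundary ∂_1: C_1 → C_0 is given by ∂[p,q] = [q] − [p]. For instance
  ∂af = f − a.
The resulting 9×27 matrix has rank 8, and its Smith normal form has invariant factors (1,1,1,1,1,1,1,1).

∂_2: C_2 → C_1 sends each 2-simplex [p,q,r] to [q,r] − [p,r] + [p,q]. For instance
  ∂beh = eh − bh + be,
  ∂bdg = dg − bg + bd.
As a 27×18 matrix over Z this has rank 17, with invariant factors (1,1,1,1,1,1,1,1,1,1,1,1,1,1,1,1,1).

Now H_k = ker ∂_k / im ∂_{k+1}, so:

  H_0: rank C_0 − rank ∂_1 = 9 − 8 = 1, and the invariant factors of ∂_1 are all 1, so H_0 ≅ Z.
  H_1: rank ker ∂_1 − rank ∂_2 = (27 − 8) − 17 = 2, and the invariant factors of ∂_2 are all 1, so H_1 ≅ Z^2.
  H_2: rank ker ∂_2 − rank ∂_3 = (18 − 17) − 0 = 1, and there is no ∂_3, so H_2 ≅ Z.

Hence the Betti numbers are b_0 = 1, b_1 = 2, b_2 = 1.

b_0 = 1, b_1 = 2, b_2 = 1.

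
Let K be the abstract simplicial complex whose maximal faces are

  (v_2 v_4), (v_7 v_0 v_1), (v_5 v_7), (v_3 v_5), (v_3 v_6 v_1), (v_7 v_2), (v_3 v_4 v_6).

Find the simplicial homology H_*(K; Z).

H_0 = Z,  H_1 = Z^2,  H_2 = 0.

Fix the vertex order v_0 < v_1 < v_2 < v_3 < v_4 < v_5 < v_6 < v_7 and write every simplex with vertices in increasing order. Then dim K = 2 and the simplices of K are:

  0-simplices (8): [v_0], [v_1], [v_2], [v_3], [v_4], [v_5], [v_6], [v_7]
  1-simplices (12): [v_0,v_1], [v_0,v_7], [v_1,v_3], [v_1,v_6], [v_1,v_7], [v_2,v_4], [v_2,v_7], [v_3,v_4], [v_3,v_5], [v_3,v_6], [v_4,v_6], [v_5,v_7]
  2-simplices (3): [v_0,v_1,v_7], [v_1,v_3,v_6], [v_3,v_4,v_6]

Hence C_0 ≅ Z^8, C_1 ≅ Z^12, C_2 ≅ Z^3.

Boundary ∂_1: C_1 → C_0 maps an edge to its endpoints' difference, ∂[p,q] = q − p. For instance
  ∂[v_5,v_7] = [v_7] − [v_5].
This gives a 8×12 integer matrix of rank 7; reducing to Smith normal form yields diagonal entries (1,1,1,1,1,1,1).

The boundary map ∂_2: C_2 → C_1 maps a triangle to the signed sum of its edges. For instance
  ∂[v_1,v_3,v_6] = [v_3,v_6] − [v_1,v_6] + [v_1,v_3],
  ∂[v_0,v_1,v_7] = [v_1,v_7] − [v_0,v_7] + [v_0,v_1].
The resulting 12×3 matrix has rank 3, and its Smith normal form has invariant factors (1,1,1).

Now H_k = ker ∂_k / im ∂_{k+1}, so:

  H_0: rank C_0 − rank ∂_1 = 8 − 7 = 1, and the invariant factors of ∂_1 are all 1, so H_0 = Z.
  H_1: rank ker ∂_1 − rank ∂_2 = (12 − 7) − 3 = 2, and the invariant factors of ∂_2 are all 1, so H_1 = Z^2.
  H_2: rank ker ∂_2 − rank ∂_3 = (3 − 3) − 0 = 0, and there is no ∂_3, so H_2 = 0.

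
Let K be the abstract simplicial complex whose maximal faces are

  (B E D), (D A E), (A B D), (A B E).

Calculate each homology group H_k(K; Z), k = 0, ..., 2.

Take the total order A < B < D < E on the vertex set. Then K (dimension 2) consists of the simplices:

  0-simplices (4): A, B, D, E
  1-simplices (6): AB, AD, AE, BD, BE, DE
  2-simplices (4): ABD, ABE, ADE, BDE

so the chain groups are C_0 ≅ Z^4, C_1 ≅ Z^6, C_2 ≅ Z^4.

Boundary ∂_1: C_1 → C_0 sends each edge [p,q] (with p < q) to q − p. For instance
  ∂AB = B − A.
The resulting 4×6 matrix has rank 3, and its Smith normal form has invariant factors (1,1,1).

∂_2: C_2 → C_1 maps a triangle to the signed sum of its edges. For instance
  ∂ADE = DE − AE + AD,
  ∂ABD = BD − AD + AB.
The 6×4 boundary matrix has rank 3 and Smith normal form diag(1,1,1).

Computing H_k = (kernel of ∂_k) / (image of ∂_{k+1}):

  H_0: rank C_0 − rank ∂_1 = 4 − 3 = 1, and the invariant factors of ∂_1 are all 1, so H_0 = Z.
  H_1: rank ker ∂_1 − rank ∂_2 = (6 − 3) − 3 = 0, and the invariant factors of ∂_2 are all 1, so H_1 = 0.
  H_2: rank ker ∂_2 − rank ∂_3 = (4 − 3) − 0 = 1, and there is no ∂_3, so H_2 = Z.

H_0 = Z,  H_1 = 0,  H_2 = Z.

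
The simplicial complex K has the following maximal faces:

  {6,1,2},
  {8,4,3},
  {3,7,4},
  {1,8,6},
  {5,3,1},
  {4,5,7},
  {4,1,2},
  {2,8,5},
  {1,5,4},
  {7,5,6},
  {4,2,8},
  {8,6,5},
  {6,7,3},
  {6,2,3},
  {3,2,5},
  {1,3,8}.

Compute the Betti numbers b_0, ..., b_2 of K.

b_0 = 1, b_1 = 2, b_2 = 1.

Take the total order 1 < 2 < 3 < 4 < 5 < 6 < 7 < 8 on the vertex set. Then K (dimension 2) consists of the simplices:

  0-simplices (8): [1], [2], [3], [4], [5], [6], [7], [8]
  1-simplices (24): (24 of them)
  2-simplices (16): [1,2,4], [1,2,6], [1,3,5], [1,3,8], [1,4,5], [1,6,8], [2,3,5], [2,3,6], [2,4,8], [2,5,8], [3,4,7], [3,4,8], [3,6,7], [4,5,7], [5,6,7], [5,6,8]

giving chain groups C_0 ≅ Z^8, C_1 ≅ Z^24, C_2 ≅ Z^16.

Boundary ∂_1: C_1 → C_0 sends each edge [p,q] (with p < q) to q − p.
As a 8×24 matrix over Z this has rank 7, with invariant factors (1,1,1,1,1,1,1).

Boundary ∂_2: C_2 → C_1 acts by ∂[p,q,r] = [q,r] − [p,r] + [p,q]. For instance
  ∂[5,6,7] = [6,7] − [5,7] + [5,6],
  ∂[1,4,5] = [4,5] − [1,5] + [1,4].
The resulting 24×16 matrix has rank 15, and its Smith normal form has invariant factors (1,1,1,1,1,1,1,1,1,1,1,1,1,1,1).

From H_k ≅ ker(∂_k) / im(∂_{k+1}) we obtain:

  H_0: rank C_0 − rank ∂_1 = 8 − 7 = 1, and the invariant factors of ∂_1 are all 1, so H_0 ≅ Z.
  H_1: rank ker ∂_1 − rank ∂_2 = (24 − 7) − 15 = 2, and the invariant factors of ∂_2 are all 1, so H_1 ≅ Z^2.
  H_2: rank ker ∂_2 − rank ∂_3 = (16 − 15) − 0 = 1, and there is no ∂_3, so H_2 ≅ Z.

Hence the Betti numbers are b_0 = 1, b_1 = 2, b_2 = 1.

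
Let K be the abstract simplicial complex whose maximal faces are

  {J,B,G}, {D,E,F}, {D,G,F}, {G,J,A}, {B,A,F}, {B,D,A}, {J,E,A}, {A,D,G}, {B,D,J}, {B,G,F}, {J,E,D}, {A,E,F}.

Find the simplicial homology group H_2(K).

We work with the vertex ordering A < B < D < E < F < G < J. The simplices of K, each written with vertices in increasing order, are:

  0-simplices (7): A, B, D, E, F, G, J
  1-simplices (18): AB, AD, AE, AF, AG, AJ, BD, BF, BG, BJ, DE, DF, DG, DJ, EF, EJ, FG, GJ
  2-simplices (12): ABD, ABF, ADG, AEF, AEJ, AGJ, BDJ, BFG, BGJ, DEF, DEJ, DFG

giving chain groups C_0 ≅ Z^7, C_1 ≅ Z^18, C_2 ≅ Z^12.

The boundary map ∂_1: C_1 → C_0 is given by ∂[p,q] = [q] − [p]. For instance
  ∂AJ = J − A.
This gives a 7×18 integer matrix of rank 6; reducing to Smith normal form yields diagonal entries (1,1,1,1,1,1).

The boundary map ∂_2: C_2 → C_1 acts by ∂[p,q,r] = [q,r] − [p,r] + [p,q]. For instance
  ∂BDJ = DJ − BJ + BD,
  ∂AEF = EF − AF + AE.
The resulting 18×12 matrix has rank 12, and its Smith normal form has invariant factors (1,1,1,1,1,1,1,1,1,1,1,2).

From H_k ≅ ker(∂_k) / im(∂_{k+1}) we obtain:

  H_2: rank ker ∂_2 − rank ∂_3 = (12 − 12) − 0 = 0, and there is no ∂_3, so H_2 = 0.

H_2 = 0.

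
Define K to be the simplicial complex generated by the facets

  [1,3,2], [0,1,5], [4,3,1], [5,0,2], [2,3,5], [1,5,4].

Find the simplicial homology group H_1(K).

H_1 ≅ Z.

Take the total order 0 < 1 < 2 < 3 < 4 < 5 on the vertex set. Then K (dimension 2) consists of the simplices:

  0-simplices (6): [0], [1], [2], [3], [4], [5]
  1-simplices (12): [0,1], [0,2], [0,5], [1,2], [1,3], [1,4], [1,5], [2,3], [2,5], [3,4], [3,5], [4,5]
  2-simplices (6): [0,1,5], [0,2,5], [1,2,3], [1,3,4], [1,4,5], [2,3,5]

Hence C_0 ≅ Z^6, C_1 ≅ Z^12, C_2 ≅ Z^6.

Boundary ∂_1: C_1 → C_0 is given by ∂[p,q] = [q] − [p].
The 6×12 boundary matrix has rank 5 and Smith normal form diag(1,1,1,1,1).

Boundary ∂_2: C_2 → C_1 maps a triangle to the signed sum of its edges. For instance
  ∂[1,3,4] = [3,4] − [1,4] + [1,3],
  ∂[0,2,5] = [2,5] − [0,5] + [0,2].
As a 12×6 matrix over Z this has rank 6, with invariant factors (1,1,1,1,1,1).

Now H_k = ker ∂_k / im ∂_{k+1}, so:

  H_1: rank ker ∂_1 − rank ∂_2 = (12 − 5) − 6 = 1, and the invariant factors of ∂_2 are all 1, so H_1 = Z.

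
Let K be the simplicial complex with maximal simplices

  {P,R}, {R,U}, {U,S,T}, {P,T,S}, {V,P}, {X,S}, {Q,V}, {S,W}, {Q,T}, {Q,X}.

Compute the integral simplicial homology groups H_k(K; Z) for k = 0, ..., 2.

K has 9 vertices, 13 edges, 2 triangles.
rank ∂_0 = 0, rank ∂_1 = 8 ⇒ b_0 = 9 − 0 − 8 = 1; all invariant factors of ∂_1 are 1 so no torsion. So H_0 = Z.
rank ∂_1 = 8, rank ∂_2 = 2 ⇒ b_1 = 13 − 8 − 2 = 3; all invariant factors of ∂_2 are 1 so no torsion. So H_1 = Z^3.
rank ∂_2 = 2, rank ∂_3 = 0 ⇒ b_2 = 2 − 2 − 0 = 0. So H_2 = 0.

H_0 = Z,  H_1 = Z^3,  H_2 = 0.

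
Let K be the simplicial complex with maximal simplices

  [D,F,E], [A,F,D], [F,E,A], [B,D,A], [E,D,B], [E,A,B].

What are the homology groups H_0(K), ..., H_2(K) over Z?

H_0 ≅ Z,  H_1 = 0,  H_2 ≅ Z.

Fix the vertex order A < B < D < E < F and write every simplex with vertices in increasing order. Then dim K = 2 and the simplices of K are:

  0-simplices (5): A, B, D, E, F
  1-simplices (9): AB, AD, AE, AF, BD, BE, DE, DF, EF
  2-simplices (6): ABD, ABE, ADF, AEF, BDE, DEF

giving chain groups C_0 ≅ Z^5, C_1 ≅ Z^9, C_2 ≅ Z^6.

∂_1: C_1 → C_0 is given by ∂[p,q] = [q] − [p]. For instance
  ∂EF = F − E.
As a 5×9 matrix over Z this has rank 4, with invariant factors (1,1,1,1).

∂_2: C_2 → C_1 maps a triangle to the signed sum of its edges. For instance
  ∂BDE = DE − BE + BD,
  ∂ADF = DF − AF + AD.
This gives a 9×6 integer matrix of rank 5; reducing to Smith normal form yields diagonal entries (1,1,1,1,1).

Reading off H_k = ker ∂_k / im ∂_{k+1}:

  H_0: rank C_0 − rank ∂_1 = 5 − 4 = 1, and the invariant factors of ∂_1 are all 1, so H_0 ≅ Z.
  H_1: rank ker ∂_1 − rank ∂_2 = (9 − 4) − 5 = 0, and the invariant factors of ∂_2 are all 1, so H_1 ≅ 0.
  H_2: rank ker ∂_2 − rank ∂_3 = (6 − 5) − 0 = 1, and there is no ∂_3, so H_2 ≅ Z.

(K is a triangulation of the 2-sphere S^2.)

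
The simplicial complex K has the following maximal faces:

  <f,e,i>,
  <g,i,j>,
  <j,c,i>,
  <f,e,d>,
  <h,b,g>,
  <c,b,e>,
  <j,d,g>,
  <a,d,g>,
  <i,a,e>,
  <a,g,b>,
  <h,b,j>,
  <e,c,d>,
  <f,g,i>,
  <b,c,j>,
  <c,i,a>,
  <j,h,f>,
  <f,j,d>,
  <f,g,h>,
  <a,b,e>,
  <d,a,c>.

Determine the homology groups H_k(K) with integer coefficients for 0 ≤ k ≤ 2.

H_0 = Z,  H_1 = Z ⊕ Z/2,  H_2 = 0.

K has 10 vertices, 30 edges, 20 triangles.
rank ∂_0 = 0, rank ∂_1 = 9 ⇒ b_0 = 10 − 0 − 9 = 1; all invariant factors of ∂_1 are 1 so no torsion. So H_0 = Z.
rank ∂_1 = 9, rank ∂_2 = 20 ⇒ b_1 = 30 − 9 − 20 = 1; ∂_2 has invariant factor(s) [2] giving torsion. So H_1 = Z ⊕ Z/2.
rank ∂_2 = 20, rank ∂_3 = 0 ⇒ b_2 = 20 − 20 − 0 = 0. So H_2 = 0.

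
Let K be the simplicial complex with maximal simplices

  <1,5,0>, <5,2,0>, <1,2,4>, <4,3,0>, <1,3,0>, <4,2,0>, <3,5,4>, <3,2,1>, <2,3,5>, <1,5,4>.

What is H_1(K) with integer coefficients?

H_1 = Z/2.

Take the total order 0 < 1 < 2 < 3 < 4 < 5 on the vertex set. Then K (dimension 2) consists of the simplices:

  0-simplices (6): [0], [1], [2], [3], [4], [5]
  1-simplices (15): [0,1], [0,2], [0,3], [0,4], [0,5], [1,2], [1,3], [1,4], [1,5], [2,3], [2,4], [2,5], [3,4], [3,5], [4,5]
  2-simplices (10): [0,1,3], [0,1,5], [0,2,4], [0,2,5], [0,3,4], [1,2,3], [1,2,4], [1,4,5], [2,3,5], [3,4,5]

giving chain groups C_0 ≅ Z^6, C_1 ≅ Z^15, C_2 ≅ Z^10.

The boundary map ∂_1: C_1 → C_0 maps an edge to its endpoints' difference, ∂[p,q] = q − p. For instance
  ∂[0,1] = [1] − [0].
As a 6×15 matrix over Z this has rank 5, with invariant factors (1,1,1,1,1).

Boundary ∂_2: C_2 → C_1 maps a triangle to the signed sum of its edges. For instance
  ∂[3,4,5] = [4,5] − [3,5] + [3,4],
  ∂[0,2,5] = [2,5] − [0,5] + [0,2].
The 15×10 boundary matrix has rank 10 and Smith normal form diag(1,1,1,1,1,1,1,1,1,2).

Now H_k = ker ∂_k / im ∂_{k+1}, so:

  H_1: rank ker ∂_1 − rank ∂_2 = (15 − 5) − 10 = 0, and ∂_2 has invariant factor 2 > 1, so H_1 = Z/2.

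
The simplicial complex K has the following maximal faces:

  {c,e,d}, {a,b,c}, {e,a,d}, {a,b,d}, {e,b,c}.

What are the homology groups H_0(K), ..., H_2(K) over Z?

Take the total order a < b < c < d < e on the vertex set. Then K (dimension 2) consists of the simplices:

  0-simplices (5): a, b, c, d, e
  1-simplices (10): ab, ac, ad, ae, bc, bd, be, cd, ce, de
  2-simplices (5): abc, abd, ade, bce, cde

giving chain groups C_0 ≅ Z^5, C_1 ≅ Z^10, C_2 ≅ Z^5.

∂_1: C_1 → C_0 sends each edge [p,q] (with p < q) to q − p. For instance
  ∂ce = e − c.
The resulting 5×10 matrix has rank 4, and its Smith normal form has invariant factors (1,1,1,1).

∂_2: C_2 → C_1 maps a triangle to the signed sum of its edges. For instance
  ∂ade = de − ae + ad,
  ∂abd = bd − ad + ab.
The 10×5 boundary matrix has rank 5 and Smith normal form diag(1,1,1,1,1).

Now H_k = ker ∂_k / im ∂_{k+1}, so:

  H_0: rank C_0 − rank ∂_1 = 5 − 4 = 1, and the invariant factors of ∂_1 are all 1, so H_0 ≅ Z.
  H_1: rank ker ∂_1 − rank ∂_2 = (10 − 4) − 5 = 1, and the invariant factors of ∂_2 are all 1, so H_1 ≅ Z.
  H_2: rank ker ∂_2 − rank ∂_3 = (5 − 5) − 0 = 0, and there is no ∂_3, so H_2 ≅ 0.

As a check, the Euler characteristic is 5 − 10 + 5 = 0, which agrees with 1 − 1 + 0 = 0.

H_0 = Z,  H_1 = Z,  H_2 = 0.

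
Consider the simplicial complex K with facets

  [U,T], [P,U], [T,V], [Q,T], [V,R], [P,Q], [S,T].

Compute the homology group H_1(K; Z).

We work with the vertex ordering P < Q < R < S < T < U < V. The simplices of K, each written with vertices in increasing order, are:

  0-simplices (7): P, Q, R, S, T, U, V
  1-simplices (7): PQ, PU, QT, RV, ST, TU, TV

so the chain groups are C_0 ≅ Z^7, C_1 ≅ Z^7.

∂_1: C_1 → C_0 maps an edge to its endpoints' difference, ∂[p,q] = q − p.
This gives a 7×7 integer matrix of rank 6; reducing to Smith normal form yields diagonal entries (1,1,1,1,1,1).

From H_k ≅ ker(∂_k) / im(∂_{k+1}) we obtain:

  H_1: rank ker ∂_1 − rank ∂_2 = (7 − 6) − 0 = 1, and there is no ∂_2, so H_1 ≅ Z.

H_1 = Z.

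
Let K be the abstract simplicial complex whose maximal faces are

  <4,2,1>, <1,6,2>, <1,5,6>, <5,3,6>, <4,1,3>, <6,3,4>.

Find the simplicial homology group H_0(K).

Order the vertices as 1 < 2 < 3 < 4 < 5 < 6. Listing each simplex with vertices in this order, K has dimension 2 with simplices:

  0-simplices (6): [1], [2], [3], [4], [5], [6]
  1-simplices (12): [1,2], [1,3], [1,4], [1,5], [1,6], [2,4], [2,6], [3,4], [3,5], [3,6], [4,6], [5,6]
  2-simplices (6): [1,2,4], [1,2,6], [1,3,4], [1,5,6], [3,4,6], [3,5,6]

Hence C_0 ≅ Z^6, C_1 ≅ Z^12, C_2 ≅ Z^6.

∂_1: C_1 → C_0 maps an edge to its endpoints' difference, ∂[p,q] = q − p. For instance
  ∂[1,2] = [2] − [1].
The resulting 6×12 matrix has rank 5, and its Smith normal form has invariant factors (1,1,1,1,1).

The boundary map ∂_2: C_2 → C_1 maps a triangle to the signed sum of its edges. For instance
  ∂[1,2,6] = [2,6] − [1,6] + [1,2],
  ∂[1,3,4] = [3,4] − [1,4] + [1,3].
The 12×6 boundary matrix has rank 6 and Smith normal form diag(1,1,1,1,1,1).

Computing H_k = (kernel of ∂_k) / (image of ∂_{k+1}):

  H_0: rank C_0 − rank ∂_1 = 6 − 5 = 1, and the invariant factors of ∂_1 are all 1, so H_0 = Z.

H_0 = Z.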